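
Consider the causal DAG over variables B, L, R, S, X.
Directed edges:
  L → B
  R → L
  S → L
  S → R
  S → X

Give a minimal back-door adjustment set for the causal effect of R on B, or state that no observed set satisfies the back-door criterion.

R→B: minimal back-door set {S}.

desc(R)\{R}={B,L}; candidates ⊆ {S,X}.
size 0: {}; under {} R still reaches {B,L,S,X} ∋ B.
{S}: R⊥B given {S} in G with R→· removed — back-door holds.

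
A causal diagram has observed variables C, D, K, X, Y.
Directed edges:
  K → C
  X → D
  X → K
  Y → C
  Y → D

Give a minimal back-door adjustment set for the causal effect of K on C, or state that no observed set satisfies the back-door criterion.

K→C: minimal back-door set ∅.

desc(K)\{K}={C}; candidates ⊆ {D,X,Y}.
∅: K⊥C given ∅ in G with K→· removed — back-door holds.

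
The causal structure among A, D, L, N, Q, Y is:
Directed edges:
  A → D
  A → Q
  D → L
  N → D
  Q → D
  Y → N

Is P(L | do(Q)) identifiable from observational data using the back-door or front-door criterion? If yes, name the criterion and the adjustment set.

desc(Q)\{Q}={D,L}; candidates ⊆ {A,N,Y}.
size 0: {}; under {} Q still reaches {A,D,L} ∋ L.
{A}: Q⊥L given {A} in G with Q→· removed — back-door holds.
P(L|do(Q)) = Σ_{A} P(L|Q,A)·P(A).

P(L|do(Q)): backdoor, adjust for {A}.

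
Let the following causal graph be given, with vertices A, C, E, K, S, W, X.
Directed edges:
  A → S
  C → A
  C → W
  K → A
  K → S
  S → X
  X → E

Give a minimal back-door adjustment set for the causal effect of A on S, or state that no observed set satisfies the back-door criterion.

desc(A)\{A}={E,S,X}; candidates ⊆ {C,K,W}.
size 0: {}; under {} A still reaches {C,E,K,S,W,X} ∋ S.
{K}: A⊥S given {K} in G with A→· removed — back-door holds.

A→S: minimal back-door set {K}.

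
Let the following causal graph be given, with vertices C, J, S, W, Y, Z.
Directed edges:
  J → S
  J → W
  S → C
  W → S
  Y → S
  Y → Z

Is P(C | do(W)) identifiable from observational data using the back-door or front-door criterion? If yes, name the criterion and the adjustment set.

P(C|do(W)): backdoor, adjust for {J}.

desc(W)\{W}={C,S}; candidates ⊆ {J,Y,Z}.
size 0: {}; under {} W still reaches {C,J,S} ∋ C.
{J}: W⊥C given {J} in G with W→· removed — back-door holds.
P(C|do(W)) = Σ_{J} P(C|W,J)·P(J).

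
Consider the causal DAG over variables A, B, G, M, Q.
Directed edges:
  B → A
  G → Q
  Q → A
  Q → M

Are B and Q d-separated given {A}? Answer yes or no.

Bayes-Ball from B | {A} reaches {G,M,Q}.
Q ∈ reach(B|{A}) ⇒ B ⊥̸ Q | {A}.

No — B and Q are d-connected given {A}.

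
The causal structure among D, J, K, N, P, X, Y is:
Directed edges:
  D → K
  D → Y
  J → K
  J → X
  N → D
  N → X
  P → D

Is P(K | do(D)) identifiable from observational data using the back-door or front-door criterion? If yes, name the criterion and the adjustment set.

P(K|do(D)): backdoor, adjust for ∅.

desc(D)\{D}={K,Y}; candidates ⊆ {J,N,P,X}.
∅: D⊥K given ∅ in G with D→· removed — back-door holds.
P(K|do(D)) = P(K|D) — no adjustment needed.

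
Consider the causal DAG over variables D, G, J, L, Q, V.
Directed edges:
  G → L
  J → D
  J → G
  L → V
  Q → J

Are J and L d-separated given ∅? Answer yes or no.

No — J and L are d-connected given ∅.

Bayes-Ball from J | ∅ reaches {D,G,L,Q,V}.
L ∈ reach(J|∅) ⇒ J ⊥̸ L | ∅.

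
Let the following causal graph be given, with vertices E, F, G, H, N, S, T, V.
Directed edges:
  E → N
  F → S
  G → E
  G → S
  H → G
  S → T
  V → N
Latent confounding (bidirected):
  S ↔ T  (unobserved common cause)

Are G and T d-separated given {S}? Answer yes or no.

Bayes-Ball from G | {S} reaches {E,F,H,N,T}.
T ∈ reach(G|{S}) ⇒ G ⊥̸ T | {S}.

No — G and T are d-connected given {S}.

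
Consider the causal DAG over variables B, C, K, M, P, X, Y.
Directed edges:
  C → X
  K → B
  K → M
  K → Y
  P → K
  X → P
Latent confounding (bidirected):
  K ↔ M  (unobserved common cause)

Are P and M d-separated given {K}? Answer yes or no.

No — P and M are d-connected given {K}.

Bayes-Ball from P | {K} reaches {C,M,X}.
M ∈ reach(P|{K}) ⇒ P ⊥̸ M | {K}.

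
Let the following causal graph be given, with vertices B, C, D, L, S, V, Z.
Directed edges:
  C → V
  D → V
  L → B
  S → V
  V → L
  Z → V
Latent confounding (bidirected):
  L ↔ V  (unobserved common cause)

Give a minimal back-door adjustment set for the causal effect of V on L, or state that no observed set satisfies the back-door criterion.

V→L: no observed back-door set.

desc(V)\{V}={B,L}; candidates ⊆ {C,D,S,Z}.
V↔L: latent back-door arc(s) into V.
size 0: {}; under {} V still reaches {B,C,D,L,S,Z} ∋ L.
size 1: {C}, {D}, {S} …(+1); under {C} V still reaches {B,D,L,S,Z} ∋ L.
size 2: {C,D}, {C,S}, {C,Z} …(+3); under {C,D} V still reaches {B,L,S,Z} ∋ L.
V↔L cannot be blocked by any observed set — no back-door set.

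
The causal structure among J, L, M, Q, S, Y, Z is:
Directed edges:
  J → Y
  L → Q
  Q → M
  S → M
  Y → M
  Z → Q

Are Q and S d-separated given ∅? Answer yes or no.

Bayes-Ball from Q | ∅ reaches {L,M,Z}.
S ∉ reach(Q|∅) ⇒ Q ⊥ S | ∅.

Yes — Q ⊥ S | ∅.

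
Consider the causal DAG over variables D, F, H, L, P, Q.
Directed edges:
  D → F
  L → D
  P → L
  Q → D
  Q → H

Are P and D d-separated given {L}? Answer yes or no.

Yes — P ⊥ D | {L}.

Bayes-Ball from P | {L} reaches ∅.
D ∉ reach(P|{L}) ⇒ P ⊥ D | {L}.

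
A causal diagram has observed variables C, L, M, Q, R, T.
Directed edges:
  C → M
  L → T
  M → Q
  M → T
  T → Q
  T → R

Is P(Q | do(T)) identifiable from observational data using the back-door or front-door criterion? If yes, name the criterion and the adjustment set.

desc(T)\{T}={Q,R}; candidates ⊆ {C,L,M}.
size 0: {}; under {} T still reaches {C,L,M,Q} ∋ Q.
{M}: T⊥Q given {M} in G with T→· removed — back-door holds.
P(Q|do(T)) = Σ_{M} P(Q|T,M)·P(M).

P(Q|do(T)): backdoor, adjust for {M}.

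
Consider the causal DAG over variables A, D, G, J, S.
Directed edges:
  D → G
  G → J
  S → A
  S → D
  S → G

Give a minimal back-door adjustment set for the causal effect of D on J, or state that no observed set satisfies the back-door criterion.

desc(D)\{D}={G,J}; candidates ⊆ {A,S}.
size 0: {}; under {} D still reaches {A,G,J,S} ∋ J.
{S}: D⊥J given {S} in G with D→· removed — back-door holds.

D→J: minimal back-door set {S}.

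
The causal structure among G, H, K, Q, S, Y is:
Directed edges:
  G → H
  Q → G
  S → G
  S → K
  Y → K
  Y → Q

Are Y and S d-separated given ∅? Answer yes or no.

Yes — Y ⊥ S | ∅.

Bayes-Ball from Y | ∅ reaches {G,H,K,Q}.
S ∉ reach(Y|∅) ⇒ Y ⊥ S | ∅.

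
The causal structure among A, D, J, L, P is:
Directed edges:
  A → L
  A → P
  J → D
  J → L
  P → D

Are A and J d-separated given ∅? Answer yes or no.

Yes — A ⊥ J | ∅.

Bayes-Ball from A | ∅ reaches {D,L,P}.
J ∉ reach(A|∅) ⇒ A ⊥ J | ∅.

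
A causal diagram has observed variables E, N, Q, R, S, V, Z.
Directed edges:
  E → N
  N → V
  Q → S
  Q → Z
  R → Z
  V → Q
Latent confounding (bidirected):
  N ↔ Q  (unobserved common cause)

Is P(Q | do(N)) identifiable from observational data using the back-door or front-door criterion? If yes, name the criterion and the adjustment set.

desc(N)\{N}={Q,S,V,Z}; candidates ⊆ {E,R}.
N↔Q: latent back-door arc(s) into N.
size 0: {}; under {} N still reaches {E,Q,S,Z} ∋ Q.
size 1: {E}, {R}; under {E} N still reaches {Q,S,Z} ∋ Q.
size 2: {E,R}; under {E,R} N still reaches {Q,S,Z} ∋ Q.
N↔Q cannot be blocked by any observed set — no back-door set.
{V}: (i) intercepts every directed N→Q path; (ii) no back-door N→{V}; (iii) {N} blocks every back-door {V}→Q. Front-door holds.
P(Q|do(N)) = Σ_{V} P(V|N) Σ_{N'} P(Q|V,N')P(N').

P(Q|do(N)): frontdoor, adjust for {V}.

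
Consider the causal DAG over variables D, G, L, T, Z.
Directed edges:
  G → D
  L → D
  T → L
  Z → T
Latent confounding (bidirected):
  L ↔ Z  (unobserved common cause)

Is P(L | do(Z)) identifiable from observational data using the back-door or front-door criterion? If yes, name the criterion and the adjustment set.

P(L|do(Z)): frontdoor, adjust for {T}.

desc(Z)\{Z}={D,L,T}; candidates ⊆ {G}.
Z↔L: latent back-door arc(s) into Z.
size 0: {}; under {} Z still reaches {D,L} ∋ L.
size 1: {G}; under {G} Z still reaches {D,L} ∋ L.
Z↔L cannot be blocked by any observed set — no back-door set.
{T}: (i) intercepts every directed Z→L path; (ii) no back-door Z→{T}; (iii) {Z} blocks every back-door {T}→L. Front-door holds.
P(L|do(Z)) = Σ_{T} P(T|Z) Σ_{Z'} P(L|T,Z')P(Z').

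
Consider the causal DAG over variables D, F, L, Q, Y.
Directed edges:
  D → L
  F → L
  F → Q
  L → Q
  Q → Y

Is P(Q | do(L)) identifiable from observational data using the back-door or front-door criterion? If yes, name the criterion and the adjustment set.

desc(L)\{L}={Q,Y}; candidates ⊆ {D,F}.
size 0: {}; under {} L still reaches {D,F,Q,Y} ∋ Q.
{F}: L⊥Q given {F} in G with L→· removed — back-door holds.
P(Q|do(L)) = Σ_{F} P(Q|L,F)·P(F).

P(Q|do(L)): backdoor, adjust for {F}.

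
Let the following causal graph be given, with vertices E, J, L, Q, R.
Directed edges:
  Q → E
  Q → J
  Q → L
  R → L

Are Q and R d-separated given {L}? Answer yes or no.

No — Q and R are d-connected given {L}.

Bayes-Ball from Q | {L} reaches {E,J,R}.
R ∈ reach(Q|{L}) ⇒ Q ⊥̸ R | {L}.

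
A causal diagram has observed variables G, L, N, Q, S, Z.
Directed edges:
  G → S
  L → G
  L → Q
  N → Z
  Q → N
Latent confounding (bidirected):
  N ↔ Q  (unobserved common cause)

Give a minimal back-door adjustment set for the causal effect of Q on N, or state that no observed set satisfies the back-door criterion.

Q→N: no observed back-door set.

desc(Q)\{Q}={N,Z}; candidates ⊆ {G,L,S}.
Q↔N: latent back-door arc(s) into Q.
size 0: {}; under {} Q still reaches {G,L,N,S,Z} ∋ N.
size 1: {G}, {L}, {S}; under {G} Q still reaches {L,N,Z} ∋ N.
size 2: {G,L}, {G,S}, {L,S}; under {G,L} Q still reaches {N,Z} ∋ N.
Q↔N cannot be blocked by any observed set — no back-door set.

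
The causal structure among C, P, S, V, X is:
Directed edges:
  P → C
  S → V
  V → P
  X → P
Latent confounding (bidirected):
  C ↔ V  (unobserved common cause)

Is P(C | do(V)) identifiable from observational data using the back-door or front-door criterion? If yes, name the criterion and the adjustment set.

desc(V)\{V}={C,P}; candidates ⊆ {S,X}.
V↔C: latent back-door arc(s) into V.
size 0: {}; under {} V still reaches {C,S} ∋ C.
size 1: {S}, {X}; under {S} V still reaches {C} ∋ C.
size 2: {S,X}; under {S,X} V still reaches {C} ∋ C.
V↔C cannot be blocked by any observed set — no back-door set.
{P}: (i) intercepts every directed V→C path; (ii) no back-door V→{P}; (iii) {V} blocks every back-door {P}→C. Front-door holds.
P(C|do(V)) = Σ_{P} P(P|V) Σ_{V'} P(C|P,V')P(V').

P(C|do(V)): frontdoor, adjust for {P}.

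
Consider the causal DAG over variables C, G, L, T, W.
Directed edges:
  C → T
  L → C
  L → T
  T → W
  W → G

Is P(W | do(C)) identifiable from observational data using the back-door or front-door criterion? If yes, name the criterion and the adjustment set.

desc(C)\{C}={G,T,W}; candidates ⊆ {L}.
size 0: {}; under {} C still reaches {G,L,T,W} ∋ W.
{L}: C⊥W given {L} in G with C→· removed — back-door holds.
P(W|do(C)) = Σ_{L} P(W|C,L)·P(L).

P(W|do(C)): backdoor, adjust for {L}.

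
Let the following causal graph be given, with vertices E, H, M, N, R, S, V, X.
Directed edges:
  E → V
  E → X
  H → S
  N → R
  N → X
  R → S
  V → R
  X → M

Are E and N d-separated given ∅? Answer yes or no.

Bayes-Ball from E | ∅ reaches {M,R,S,V,X}.
N ∉ reach(E|∅) ⇒ E ⊥ N | ∅.

Yes — E ⊥ N | ∅.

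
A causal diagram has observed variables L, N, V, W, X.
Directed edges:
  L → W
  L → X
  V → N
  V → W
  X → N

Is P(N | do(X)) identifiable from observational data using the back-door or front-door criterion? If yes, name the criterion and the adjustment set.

P(N|do(X)): backdoor, adjust for ∅.

desc(X)\{X}={N}; candidates ⊆ {L,V,W}.
∅: X⊥N given ∅ in G with X→· removed — back-door holds.
P(N|do(X)) = P(N|X) — no adjustment needed.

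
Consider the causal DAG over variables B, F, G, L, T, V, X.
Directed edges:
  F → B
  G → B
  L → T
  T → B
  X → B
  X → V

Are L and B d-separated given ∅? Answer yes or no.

Bayes-Ball from L | ∅ reaches {B,T}.
B ∈ reach(L|∅) ⇒ L ⊥̸ B | ∅.

No — L and B are d-connected given ∅.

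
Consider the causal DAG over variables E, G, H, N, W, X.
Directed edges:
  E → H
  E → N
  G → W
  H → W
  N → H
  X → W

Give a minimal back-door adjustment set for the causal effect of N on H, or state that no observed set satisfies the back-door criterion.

N→H: minimal back-door set {E}.

desc(N)\{N}={H,W}; candidates ⊆ {E,G,X}.
size 0: {}; under {} N still reaches {E,H,W} ∋ H.
{E}: N⊥H given {E} in G with N→· removed — back-door holds.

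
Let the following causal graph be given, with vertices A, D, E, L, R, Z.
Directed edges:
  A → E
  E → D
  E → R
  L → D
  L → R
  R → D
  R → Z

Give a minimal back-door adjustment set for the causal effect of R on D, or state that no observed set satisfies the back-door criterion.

R→D: minimal back-door set {E, L}.

desc(R)\{R}={D,Z}; candidates ⊆ {A,E,L}.
size 0: {}; under {} R still reaches {A,D,E,L} ∋ D.
size 1: {A}, {E}, {L}; under {A} R still reaches {D,E,L} ∋ D.
{E,L}: R⊥D given {E,L} in G with R→· removed — back-door holds.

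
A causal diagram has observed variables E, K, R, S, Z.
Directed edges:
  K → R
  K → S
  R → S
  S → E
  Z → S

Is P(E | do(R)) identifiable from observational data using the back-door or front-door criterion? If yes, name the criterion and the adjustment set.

desc(R)\{R}={E,S}; candidates ⊆ {K,Z}.
size 0: {}; under {} R still reaches {E,K,S} ∋ E.
{K}: R⊥E given {K} in G with R→· removed — back-door holds.
P(E|do(R)) = Σ_{K} P(E|R,K)·P(K).

P(E|do(R)): backdoor, adjust for {K}.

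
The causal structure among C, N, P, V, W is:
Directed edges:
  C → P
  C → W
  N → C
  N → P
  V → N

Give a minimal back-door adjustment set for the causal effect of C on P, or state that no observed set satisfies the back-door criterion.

C→P: minimal back-door set {N}.

desc(C)\{C}={P,W}; candidates ⊆ {N,V}.
size 0: {}; under {} C still reaches {N,P,V} ∋ P.
{N}: C⊥P given {N} in G with C→· removed — back-door holds.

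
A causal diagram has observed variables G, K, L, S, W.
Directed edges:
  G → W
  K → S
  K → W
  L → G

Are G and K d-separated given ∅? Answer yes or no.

Bayes-Ball from G | ∅ reaches {L,W}.
K ∉ reach(G|∅) ⇒ G ⊥ K | ∅.

Yes — G ⊥ K | ∅.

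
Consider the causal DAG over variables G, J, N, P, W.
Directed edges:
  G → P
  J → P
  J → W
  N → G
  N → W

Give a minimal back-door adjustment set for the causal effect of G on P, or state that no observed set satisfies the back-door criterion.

desc(G)\{G}={P}; candidates ⊆ {J,N,W}.
∅: G⊥P given ∅ in G with G→· removed — back-door holds.

G→P: minimal back-door set ∅.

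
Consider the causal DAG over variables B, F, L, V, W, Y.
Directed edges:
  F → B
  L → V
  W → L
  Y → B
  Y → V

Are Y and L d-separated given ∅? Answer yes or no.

Bayes-Ball from Y | ∅ reaches {B,V}.
L ∉ reach(Y|∅) ⇒ Y ⊥ L | ∅.

Yes — Y ⊥ L | ∅.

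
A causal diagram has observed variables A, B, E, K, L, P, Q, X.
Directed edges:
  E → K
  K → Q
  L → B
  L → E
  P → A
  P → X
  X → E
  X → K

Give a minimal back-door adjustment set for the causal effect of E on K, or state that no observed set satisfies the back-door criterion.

E→K: minimal back-door set {X}.

desc(E)\{E}={K,Q}; candidates ⊆ {A,B,L,P,X}.
size 0: {}; under {} E still reaches {A,B,K,L,P,Q,X} ∋ K.
{X}: E⊥K given {X} in G with E→· removed — back-door holds.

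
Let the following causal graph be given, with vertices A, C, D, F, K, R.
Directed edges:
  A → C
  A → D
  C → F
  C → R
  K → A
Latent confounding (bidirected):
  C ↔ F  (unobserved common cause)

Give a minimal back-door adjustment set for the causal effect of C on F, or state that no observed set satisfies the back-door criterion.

desc(C)\{C}={F,R}; candidates ⊆ {A,D,K}.
C↔F: latent back-door arc(s) into C.
size 0: {}; under {} C still reaches {A,D,F,K} ∋ F.
size 1: {A}, {D}, {K}; under {A} C still reaches {F} ∋ F.
size 2: {A,D}, {A,K}, {D,K}; under {A,D} C still reaches {F} ∋ F.
C↔F cannot be blocked by any observed set — no back-door set.

C→F: no observed back-door set.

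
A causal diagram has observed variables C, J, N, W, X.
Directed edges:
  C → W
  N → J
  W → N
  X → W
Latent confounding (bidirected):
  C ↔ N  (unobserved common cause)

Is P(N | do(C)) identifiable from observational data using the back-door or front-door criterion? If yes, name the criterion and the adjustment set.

P(N|do(C)): frontdoor, adjust for {W}.

desc(C)\{C}={J,N,W}; candidates ⊆ {X}.
C↔N: latent back-door arc(s) into C.
size 0: {}; under {} C still reaches {J,N} ∋ N.
size 1: {X}; under {X} C still reaches {J,N} ∋ N.
C↔N cannot be blocked by any observed set — no back-door set.
{W}: (i) intercepts every directed C→N path; (ii) no back-door C→{W}; (iii) {C} blocks every back-door {W}→N. Front-door holds.
P(N|do(C)) = Σ_{W} P(W|C) Σ_{C'} P(N|W,C')P(C').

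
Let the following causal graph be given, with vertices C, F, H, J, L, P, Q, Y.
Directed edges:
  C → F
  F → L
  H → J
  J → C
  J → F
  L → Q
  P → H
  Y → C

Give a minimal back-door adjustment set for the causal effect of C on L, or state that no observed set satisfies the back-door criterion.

desc(C)\{C}={F,L,Q}; candidates ⊆ {H,J,P,Y}.
size 0: {}; under {} C still reaches {F,H,J,L,P,Q,Y} ∋ L.
{J}: C⊥L given {J} in G with C→· removed — back-door holds.

C→L: minimal back-door set {J}.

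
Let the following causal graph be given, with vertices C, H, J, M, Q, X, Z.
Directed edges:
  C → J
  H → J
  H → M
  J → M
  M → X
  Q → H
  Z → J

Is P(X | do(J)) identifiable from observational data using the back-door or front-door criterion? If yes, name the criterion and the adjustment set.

P(X|do(J)): backdoor, adjust for {H}.

desc(J)\{J}={M,X}; candidates ⊆ {C,H,Q,Z}.
size 0: {}; under {} J still reaches {C,H,M,Q,X,Z} ∋ X.
{H}: J⊥X given {H} in G with J→· removed — back-door holds.
P(X|do(J)) = Σ_{H} P(X|J,H)·P(H).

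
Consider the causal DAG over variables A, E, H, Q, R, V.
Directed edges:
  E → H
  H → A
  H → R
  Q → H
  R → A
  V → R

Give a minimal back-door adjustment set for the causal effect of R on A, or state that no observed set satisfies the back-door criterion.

desc(R)\{R}={A}; candidates ⊆ {E,H,Q,V}.
size 0: {}; under {} R still reaches {A,E,H,Q,V} ∋ A.
{H}: R⊥A given {H} in G with R→· removed — back-door holds.

R→A: minimal back-door set {H}.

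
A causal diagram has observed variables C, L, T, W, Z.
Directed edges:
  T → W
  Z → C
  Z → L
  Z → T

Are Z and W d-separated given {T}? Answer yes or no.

Bayes-Ball from Z | {T} reaches {C,L}.
W ∉ reach(Z|{T}) ⇒ Z ⊥ W | {T}.

Yes — Z ⊥ W | {T}.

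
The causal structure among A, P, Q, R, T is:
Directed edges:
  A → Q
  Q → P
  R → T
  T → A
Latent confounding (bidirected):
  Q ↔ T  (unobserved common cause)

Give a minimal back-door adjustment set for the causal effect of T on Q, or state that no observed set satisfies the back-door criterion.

desc(T)\{T}={A,P,Q}; candidates ⊆ {R}.
T↔Q: latent back-door arc(s) into T.
size 0: {}; under {} T still reaches {P,Q,R} ∋ Q.
size 1: {R}; under {R} T still reaches {P,Q} ∋ Q.
T↔Q cannot be blocked by any observed set — no back-door set.

T→Q: no observed back-door set.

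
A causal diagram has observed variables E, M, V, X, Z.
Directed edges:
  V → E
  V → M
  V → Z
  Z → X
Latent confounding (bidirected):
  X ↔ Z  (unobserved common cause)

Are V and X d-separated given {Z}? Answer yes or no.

No — V and X are d-connected given {Z}.

Bayes-Ball from V | {Z} reaches {E,M,X}.
X ∈ reach(V|{Z}) ⇒ V ⊥̸ X | {Z}.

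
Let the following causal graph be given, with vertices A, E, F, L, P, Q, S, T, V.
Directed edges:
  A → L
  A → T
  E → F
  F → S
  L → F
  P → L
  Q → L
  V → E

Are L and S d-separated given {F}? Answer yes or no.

Bayes-Ball from L | {F} reaches {A,E,P,Q,T,V}.
S ∉ reach(L|{F}) ⇒ L ⊥ S | {F}.

Yes — L ⊥ S | {F}.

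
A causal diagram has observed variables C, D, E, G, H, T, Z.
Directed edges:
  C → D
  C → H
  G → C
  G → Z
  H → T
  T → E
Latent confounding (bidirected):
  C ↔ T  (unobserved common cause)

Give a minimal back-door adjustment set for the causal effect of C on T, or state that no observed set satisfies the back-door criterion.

desc(C)\{C}={D,E,H,T}; candidates ⊆ {G,Z}.
C↔T: latent back-door arc(s) into C.
size 0: {}; under {} C still reaches {E,G,T,Z} ∋ T.
size 1: {G}, {Z}; under {G} C still reaches {E,T} ∋ T.
size 2: {G,Z}; under {G,Z} C still reaches {E,T} ∋ T.
C↔T cannot be blocked by any observed set — no back-door set.

C→T: no observed back-door set.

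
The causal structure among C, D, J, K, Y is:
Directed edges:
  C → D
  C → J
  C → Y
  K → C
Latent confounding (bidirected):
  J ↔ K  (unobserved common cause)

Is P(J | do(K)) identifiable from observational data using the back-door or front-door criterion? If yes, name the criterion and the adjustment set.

desc(K)\{K}={C,D,J,Y}; candidates ⊆ {—}.
K↔J: latent back-door arc(s) into K.
size 0: {}; under {} K still reaches {J} ∋ J.
K↔J cannot be blocked by any observed set — no back-door set.
{C}: (i) intercepts every directed K→J path; (ii) no back-door K→{C}; (iii) {K} blocks every back-door {C}→J. Front-door holds.
P(J|do(K)) = Σ_{C} P(C|K) Σ_{K'} P(J|C,K')P(K').

P(J|do(K)): frontdoor, adjust for {C}.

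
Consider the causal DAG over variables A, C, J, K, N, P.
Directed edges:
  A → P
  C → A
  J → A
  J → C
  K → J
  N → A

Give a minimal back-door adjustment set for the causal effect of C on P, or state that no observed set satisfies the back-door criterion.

desc(C)\{C}={A,P}; candidates ⊆ {J,K,N}.
size 0: {}; under {} C still reaches {A,J,K,P} ∋ P.
{J}: C⊥P given {J} in G with C→· removed — back-door holds.

C→P: minimal back-door set {J}.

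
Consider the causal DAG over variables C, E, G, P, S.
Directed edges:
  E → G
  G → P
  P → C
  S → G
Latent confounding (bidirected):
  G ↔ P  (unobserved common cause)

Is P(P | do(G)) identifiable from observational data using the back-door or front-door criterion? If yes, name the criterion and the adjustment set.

P(P|do(G)): not identifiable (no BD/FD set).

desc(G)\{G}={C,P}; candidates ⊆ {E,S}.
G↔P: latent back-door arc(s) into G.
size 0: {}; under {} G still reaches {C,E,P,S} ∋ P.
size 1: {E}, {S}; under {E} G still reaches {C,P,S} ∋ P.
size 2: {E,S}; under {E,S} G still reaches {C,P} ∋ P.
G↔P cannot be blocked by any observed set — no back-door set.
No mediator lies on a directed G→…→P path.
Neither criterion identifies P(P|do(G)) in this graph.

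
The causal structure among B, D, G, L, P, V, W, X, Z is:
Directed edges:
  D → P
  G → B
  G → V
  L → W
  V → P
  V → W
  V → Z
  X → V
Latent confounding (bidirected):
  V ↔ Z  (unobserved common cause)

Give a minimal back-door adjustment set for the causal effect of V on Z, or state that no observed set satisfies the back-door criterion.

V→Z: no observed back-door set.

desc(V)\{V}={P,W,Z}; candidates ⊆ {B,D,G,L,X}.
V↔Z: latent back-door arc(s) into V.
size 0: {}; under {} V still reaches {B,G,X,Z} ∋ Z.
size 1: {B}, {D}, {G} …(+2); under {B} V still reaches {G,X,Z} ∋ Z.
size 2: {B,D}, {B,G}, {B,L} …(+7); under {B,D} V still reaches {G,X,Z} ∋ Z.
V↔Z cannot be blocked by any observed set — no back-door set.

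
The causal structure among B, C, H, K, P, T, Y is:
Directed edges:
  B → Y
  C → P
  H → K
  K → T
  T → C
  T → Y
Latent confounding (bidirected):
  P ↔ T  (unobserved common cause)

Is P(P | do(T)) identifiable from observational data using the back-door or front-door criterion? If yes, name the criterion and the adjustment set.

desc(T)\{T}={C,P,Y}; candidates ⊆ {B,H,K}.
T↔P: latent back-door arc(s) into T.
size 0: {}; under {} T still reaches {H,K,P} ∋ P.
size 1: {B}, {H}, {K}; under {B} T still reaches {H,K,P} ∋ P.
size 2: {B,H}, {B,K}, {H,K}; under {B,H} T still reaches {K,P} ∋ P.
T↔P cannot be blocked by any observed set — no back-door set.
{C}: (i) intercepts every directed T→P path; (ii) no back-door T→{C}; (iii) {T} blocks every back-door {C}→P. Front-door holds.
P(P|do(T)) = Σ_{C} P(C|T) Σ_{T'} P(P|C,T')P(T').

P(P|do(T)): frontdoor, adjust for {C}.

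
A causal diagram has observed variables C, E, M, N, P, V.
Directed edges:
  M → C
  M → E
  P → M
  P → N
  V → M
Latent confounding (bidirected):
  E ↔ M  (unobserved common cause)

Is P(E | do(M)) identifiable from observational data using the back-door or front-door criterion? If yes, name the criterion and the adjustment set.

desc(M)\{M}={C,E}; candidates ⊆ {N,P,V}.
M↔E: latent back-door arc(s) into M.
size 0: {}; under {} M still reaches {E,N,P,V} ∋ E.
size 1: {N}, {P}, {V}; under {N} M still reaches {E,P,V} ∋ E.
size 2: {N,P}, {N,V}, {P,V}; under {N,P} M still reaches {E,V} ∋ E.
M↔E cannot be blocked by any observed set — no back-door set.
No mediator lies on a directed M→…→E path.
Neither criterion identifies P(E|do(M)) in this graph.

P(E|do(M)): not identifiable (no BD/FD set).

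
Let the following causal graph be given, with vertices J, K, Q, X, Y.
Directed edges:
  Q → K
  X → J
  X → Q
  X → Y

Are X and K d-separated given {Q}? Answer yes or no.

Bayes-Ball from X | {Q} reaches {J,Y}.
K ∉ reach(X|{Q}) ⇒ X ⊥ K | {Q}.

Yes — X ⊥ K | {Q}.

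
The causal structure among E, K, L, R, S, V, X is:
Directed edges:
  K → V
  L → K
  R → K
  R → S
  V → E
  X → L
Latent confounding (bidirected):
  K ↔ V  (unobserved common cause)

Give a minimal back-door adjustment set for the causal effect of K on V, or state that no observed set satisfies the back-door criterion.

K→V: no observed back-door set.

desc(K)\{K}={E,V}; candidates ⊆ {L,R,S,X}.
K↔V: latent back-door arc(s) into K.
size 0: {}; under {} K still reaches {E,L,R,S,V,X} ∋ V.
size 1: {L}, {R}, {S} …(+1); under {L} K still reaches {E,R,S,V} ∋ V.
size 2: {L,R}, {L,S}, {L,X} …(+3); under {L,R} K still reaches {E,V} ∋ V.
K↔V cannot be blocked by any observed set — no back-door set.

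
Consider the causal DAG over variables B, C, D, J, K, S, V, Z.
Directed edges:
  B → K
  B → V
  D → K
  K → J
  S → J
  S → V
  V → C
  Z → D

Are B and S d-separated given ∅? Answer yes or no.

Yes — B ⊥ S | ∅.

Bayes-Ball from B | ∅ reaches {C,J,K,V}.
S ∉ reach(B|∅) ⇒ B ⊥ S | ∅.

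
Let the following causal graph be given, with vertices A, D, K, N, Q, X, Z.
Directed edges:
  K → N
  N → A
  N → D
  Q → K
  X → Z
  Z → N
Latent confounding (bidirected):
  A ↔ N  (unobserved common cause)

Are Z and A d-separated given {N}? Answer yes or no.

No — Z and A are d-connected given {N}.

Bayes-Ball from Z | {N} reaches {A,K,Q,X}.
A ∈ reach(Z|{N}) ⇒ Z ⊥̸ A | {N}.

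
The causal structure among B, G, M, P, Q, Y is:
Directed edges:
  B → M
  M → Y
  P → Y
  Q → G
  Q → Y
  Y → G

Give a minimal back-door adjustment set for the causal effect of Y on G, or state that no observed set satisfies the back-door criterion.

desc(Y)\{Y}={G}; candidates ⊆ {B,M,P,Q}.
size 0: {}; under {} Y still reaches {B,G,M,P,Q} ∋ G.
{Q}: Y⊥G given {Q} in G with Y→· removed — back-door holds.

Y→G: minimal back-door set {Q}.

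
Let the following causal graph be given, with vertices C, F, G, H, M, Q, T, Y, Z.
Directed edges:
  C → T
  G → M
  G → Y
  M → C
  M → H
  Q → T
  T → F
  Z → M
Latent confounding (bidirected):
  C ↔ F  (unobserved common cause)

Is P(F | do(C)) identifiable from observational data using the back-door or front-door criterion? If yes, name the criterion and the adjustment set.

P(F|do(C)): frontdoor, adjust for {T}.

desc(C)\{C}={F,T}; candidates ⊆ {G,H,M,Q,Y,Z}.
C↔F: latent back-door arc(s) into C.
size 0: {}; under {} C still reaches {F,G,H,M,Y,Z} ∋ F.
size 1: {G}, {H}, {M} …(+3); under {G} C still reaches {F,H,M,Z} ∋ F.
size 2: {G,H}, {G,M}, {G,Q} …(+12); under {G,H} C still reaches {F,M,Z} ∋ F.
C↔F cannot be blocked by any observed set — no back-door set.
{T}: (i) intercepts every directed C→F path; (ii) no back-door C→{T}; (iii) {C} blocks every back-door {T}→F. Front-door holds.
P(F|do(C)) = Σ_{T} P(T|C) Σ_{C'} P(F|T,C')P(C').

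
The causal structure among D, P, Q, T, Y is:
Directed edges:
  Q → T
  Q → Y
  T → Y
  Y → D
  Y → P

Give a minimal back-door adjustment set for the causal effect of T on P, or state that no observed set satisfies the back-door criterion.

desc(T)\{T}={D,P,Y}; candidates ⊆ {Q}.
size 0: {}; under {} T still reaches {D,P,Q,Y} ∋ P.
{Q}: T⊥P given {Q} in G with T→· removed — back-door holds.

T→P: minimal back-door set {Q}.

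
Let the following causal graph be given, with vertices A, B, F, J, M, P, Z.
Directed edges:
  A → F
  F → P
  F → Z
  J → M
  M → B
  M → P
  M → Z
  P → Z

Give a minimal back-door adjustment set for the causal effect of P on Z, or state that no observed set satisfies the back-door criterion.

P→Z: minimal back-door set {F, M}.

desc(P)\{P}={Z}; candidates ⊆ {A,B,F,J,M}.
size 0: {}; under {} P still reaches {A,B,F,J,M,Z} ∋ Z.
size 1: {A}, {B}, {F} …(+2); under {A} P still reaches {B,F,J,M,Z} ∋ Z.
{F,M}: P⊥Z given {F,M} in G with P→· removed — back-door holds.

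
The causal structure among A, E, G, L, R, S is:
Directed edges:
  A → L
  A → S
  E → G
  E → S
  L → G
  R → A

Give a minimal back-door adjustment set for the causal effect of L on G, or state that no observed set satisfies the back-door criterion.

L→G: minimal back-door set ∅.

desc(L)\{L}={G}; candidates ⊆ {A,E,R,S}.
∅: L⊥G given ∅ in G with L→· removed — back-door holds.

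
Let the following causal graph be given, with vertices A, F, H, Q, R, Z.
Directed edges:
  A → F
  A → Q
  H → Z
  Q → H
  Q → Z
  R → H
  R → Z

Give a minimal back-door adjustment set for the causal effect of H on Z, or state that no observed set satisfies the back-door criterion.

H→Z: minimal back-door set {Q, R}.

desc(H)\{H}={Z}; candidates ⊆ {A,F,Q,R}.
size 0: {}; under {} H still reaches {A,F,Q,R,Z} ∋ Z.
size 1: {A}, {F}, {Q} …(+1); under {A} H still reaches {Q,R,Z} ∋ Z.
{Q,R}: H⊥Z given {Q,R} in G with H→· removed — back-door holds.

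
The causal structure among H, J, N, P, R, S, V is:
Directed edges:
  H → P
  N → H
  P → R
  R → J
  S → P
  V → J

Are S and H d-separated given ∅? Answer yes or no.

Yes — S ⊥ H | ∅.

Bayes-Ball from S | ∅ reaches {J,P,R}.
H ∉ reach(S|∅) ⇒ S ⊥ H | ∅.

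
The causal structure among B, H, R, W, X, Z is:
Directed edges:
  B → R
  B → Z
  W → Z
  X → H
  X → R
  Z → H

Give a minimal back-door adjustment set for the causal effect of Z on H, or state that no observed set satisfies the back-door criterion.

Z→H: minimal back-door set ∅.

desc(Z)\{Z}={H}; candidates ⊆ {B,R,W,X}.
∅: Z⊥H given ∅ in G with Z→· removed — back-door holds.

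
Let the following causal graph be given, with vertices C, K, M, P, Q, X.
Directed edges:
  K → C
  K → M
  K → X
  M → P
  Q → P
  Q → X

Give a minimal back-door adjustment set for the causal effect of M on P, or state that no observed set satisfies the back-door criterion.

M→P: minimal back-door set ∅.

desc(M)\{M}={P}; candidates ⊆ {C,K,Q,X}.
∅: M⊥P given ∅ in G with M→· removed — back-door holds.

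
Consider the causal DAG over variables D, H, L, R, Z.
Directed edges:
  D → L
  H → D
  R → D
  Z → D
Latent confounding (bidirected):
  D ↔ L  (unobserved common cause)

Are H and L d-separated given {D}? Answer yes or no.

No — H and L are d-connected given {D}.

Bayes-Ball from H | {D} reaches {L,R,Z}.
L ∈ reach(H|{D}) ⇒ H ⊥̸ L | {D}.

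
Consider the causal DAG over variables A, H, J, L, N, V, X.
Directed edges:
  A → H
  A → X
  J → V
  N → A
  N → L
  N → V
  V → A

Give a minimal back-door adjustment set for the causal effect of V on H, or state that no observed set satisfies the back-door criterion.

desc(V)\{V}={A,H,X}; candidates ⊆ {J,L,N}.
size 0: {}; under {} V still reaches {A,H,J,L,N,X} ∋ H.
{N}: V⊥H given {N} in G with V→· removed — back-door holds.

V→H: minimal back-door set {N}.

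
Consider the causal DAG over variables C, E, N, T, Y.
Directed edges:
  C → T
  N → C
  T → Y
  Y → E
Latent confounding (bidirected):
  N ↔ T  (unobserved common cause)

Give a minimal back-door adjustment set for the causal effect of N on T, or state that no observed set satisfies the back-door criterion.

N→T: no observed back-door set.

desc(N)\{N}={C,E,T,Y}; candidates ⊆ {—}.
N↔T: latent back-door arc(s) into N.
size 0: {}; under {} N still reaches {E,T,Y} ∋ T.
N↔T cannot be blocked by any observed set — no back-door set.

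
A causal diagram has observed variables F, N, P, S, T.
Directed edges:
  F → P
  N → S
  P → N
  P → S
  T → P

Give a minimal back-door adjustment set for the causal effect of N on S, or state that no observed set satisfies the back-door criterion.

desc(N)\{N}={S}; candidates ⊆ {F,P,T}.
size 0: {}; under {} N still reaches {F,P,S,T} ∋ S.
{P}: N⊥S given {P} in G with N→· removed — back-door holds.

N→S: minimal back-door set {P}.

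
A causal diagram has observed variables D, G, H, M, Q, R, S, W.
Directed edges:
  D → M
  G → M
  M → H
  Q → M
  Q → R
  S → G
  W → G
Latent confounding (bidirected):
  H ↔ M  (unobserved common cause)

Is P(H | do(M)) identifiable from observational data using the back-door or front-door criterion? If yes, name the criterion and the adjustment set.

P(H|do(M)): not identifiable (no BD/FD set).

desc(M)\{M}={H}; candidates ⊆ {D,G,Q,R,S,W}.
M↔H: latent back-door arc(s) into M.
size 0: {}; under {} M still reaches {D,G,H,Q,R,S,W} ∋ H.
size 1: {D}, {G}, {Q} …(+3); under {D} M still reaches {G,H,Q,R,S,W} ∋ H.
size 2: {D,G}, {D,Q}, {D,R} …(+12); under {D,G} M still reaches {H,Q,R} ∋ H.
M↔H cannot be blocked by any observed set — no back-door set.
No mediator lies on a directed M→…→H path.
Neither criterion identifies P(H|do(M)) in this graph.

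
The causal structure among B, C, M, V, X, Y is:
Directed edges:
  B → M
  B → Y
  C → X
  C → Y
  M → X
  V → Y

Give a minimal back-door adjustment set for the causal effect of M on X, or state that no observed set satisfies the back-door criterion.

desc(M)\{M}={X}; candidates ⊆ {B,C,V,Y}.
∅: M⊥X given ∅ in G with M→· removed — back-door holds.

M→X: minimal back-door set ∅.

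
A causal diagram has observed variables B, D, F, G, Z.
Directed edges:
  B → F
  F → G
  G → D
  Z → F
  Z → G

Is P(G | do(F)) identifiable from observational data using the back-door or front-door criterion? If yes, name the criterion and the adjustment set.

desc(F)\{F}={D,G}; candidates ⊆ {B,Z}.
size 0: {}; under {} F still reaches {B,D,G,Z} ∋ G.
{Z}: F⊥G given {Z} in G with F→· removed — back-door holds.
P(G|do(F)) = Σ_{Z} P(G|F,Z)·P(Z).

P(G|do(F)): backdoor, adjust for {Z}.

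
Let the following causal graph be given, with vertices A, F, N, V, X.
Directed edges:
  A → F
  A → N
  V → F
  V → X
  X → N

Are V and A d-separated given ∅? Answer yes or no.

Yes — V ⊥ A | ∅.

Bayes-Ball from V | ∅ reaches {F,N,X}.
A ∉ reach(V|∅) ⇒ V ⊥ A | ∅.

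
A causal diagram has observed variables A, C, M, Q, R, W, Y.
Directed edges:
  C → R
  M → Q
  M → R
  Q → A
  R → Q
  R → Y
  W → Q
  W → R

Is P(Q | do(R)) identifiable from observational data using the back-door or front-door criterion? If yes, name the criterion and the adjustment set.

desc(R)\{R}={A,Q,Y}; candidates ⊆ {C,M,W}.
size 0: {}; under {} R still reaches {A,C,M,Q,W} ∋ Q.
size 1: {C}, {M}, {W}; under {C} R still reaches {A,M,Q,W} ∋ Q.
{M,W}: R⊥Q given {M,W} in G with R→· removed — back-door holds.
P(Q|do(R)) = Σ_{M,W} P(Q|R,M,W)·P(M,W).

P(Q|do(R)): backdoor, adjust for {M, W}.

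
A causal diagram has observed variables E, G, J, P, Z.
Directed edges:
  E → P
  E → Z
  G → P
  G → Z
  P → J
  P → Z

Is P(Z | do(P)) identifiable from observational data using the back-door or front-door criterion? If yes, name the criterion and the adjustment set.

desc(P)\{P}={J,Z}; candidates ⊆ {E,G}.
size 0: {}; under {} P still reaches {E,G,Z} ∋ Z.
size 1: {E}, {G}; under {E} P still reaches {G,Z} ∋ Z.
{E,G}: P⊥Z given {E,G} in G with P→· removed — back-door holds.
P(Z|do(P)) = Σ_{E,G} P(Z|P,E,G)·P(E,G).

P(Z|do(P)): backdoor, adjust for {E, G}.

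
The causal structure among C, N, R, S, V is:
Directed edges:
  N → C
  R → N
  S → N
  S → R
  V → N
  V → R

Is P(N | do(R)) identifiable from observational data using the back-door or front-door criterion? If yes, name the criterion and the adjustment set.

desc(R)\{R}={C,N}; candidates ⊆ {S,V}.
size 0: {}; under {} R still reaches {C,N,S,V} ∋ N.
size 1: {S}, {V}; under {S} R still reaches {C,N,V} ∋ N.
{S,V}: R⊥N given {S,V} in G with R→· removed — back-door holds.
P(N|do(R)) = Σ_{S,V} P(N|R,S,V)·P(S,V).

P(N|do(R)): backdoor, adjust for {S, V}.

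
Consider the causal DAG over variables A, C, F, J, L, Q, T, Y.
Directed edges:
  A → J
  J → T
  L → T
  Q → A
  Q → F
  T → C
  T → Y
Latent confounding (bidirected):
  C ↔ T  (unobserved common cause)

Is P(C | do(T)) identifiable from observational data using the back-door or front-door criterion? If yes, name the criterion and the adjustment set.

P(C|do(T)): not identifiable (no BD/FD set).

desc(T)\{T}={C,Y}; candidates ⊆ {A,F,J,L,Q}.
T↔C: latent back-door arc(s) into T.
size 0: {}; under {} T still reaches {A,C,F,J,L,Q} ∋ C.
size 1: {A}, {F}, {J} …(+2); under {A} T still reaches {C,J,L} ∋ C.
size 2: {A,F}, {A,J}, {A,L} …(+7); under {A,F} T still reaches {C,J,L} ∋ C.
T↔C cannot be blocked by any observed set — no back-door set.
No mediator lies on a directed T→…→C path.
Neither criterion identifies P(C|do(T)) in this graph.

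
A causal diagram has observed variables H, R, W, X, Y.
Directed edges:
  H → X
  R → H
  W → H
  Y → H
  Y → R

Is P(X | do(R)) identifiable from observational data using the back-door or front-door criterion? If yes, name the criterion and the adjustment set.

P(X|do(R)): backdoor, adjust for {Y}.

desc(R)\{R}={H,X}; candidates ⊆ {W,Y}.
size 0: {}; under {} R still reaches {H,X,Y} ∋ X.
{Y}: R⊥X given {Y} in G with R→· removed — back-door holds.
P(X|do(R)) = Σ_{Y} P(X|R,Y)·P(Y).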